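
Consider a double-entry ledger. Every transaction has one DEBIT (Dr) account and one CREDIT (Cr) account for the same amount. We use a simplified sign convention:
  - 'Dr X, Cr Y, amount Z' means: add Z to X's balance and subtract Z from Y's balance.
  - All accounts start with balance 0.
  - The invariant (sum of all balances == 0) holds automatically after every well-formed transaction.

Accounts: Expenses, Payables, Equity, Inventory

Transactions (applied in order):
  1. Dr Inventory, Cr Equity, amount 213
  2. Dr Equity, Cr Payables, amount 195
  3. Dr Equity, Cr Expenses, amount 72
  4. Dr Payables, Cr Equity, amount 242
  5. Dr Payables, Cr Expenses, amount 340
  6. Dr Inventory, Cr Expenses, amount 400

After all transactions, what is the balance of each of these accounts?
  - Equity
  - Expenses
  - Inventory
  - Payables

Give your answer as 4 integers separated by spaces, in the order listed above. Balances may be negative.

Answer: -188 -812 613 387

Derivation:
After txn 1 (Dr Inventory, Cr Equity, amount 213): Equity=-213 Inventory=213
After txn 2 (Dr Equity, Cr Payables, amount 195): Equity=-18 Inventory=213 Payables=-195
After txn 3 (Dr Equity, Cr Expenses, amount 72): Equity=54 Expenses=-72 Inventory=213 Payables=-195
After txn 4 (Dr Payables, Cr Equity, amount 242): Equity=-188 Expenses=-72 Inventory=213 Payables=47
After txn 5 (Dr Payables, Cr Expenses, amount 340): Equity=-188 Expenses=-412 Inventory=213 Payables=387
After txn 6 (Dr Inventory, Cr Expenses, amount 400): Equity=-188 Expenses=-812 Inventory=613 Payables=387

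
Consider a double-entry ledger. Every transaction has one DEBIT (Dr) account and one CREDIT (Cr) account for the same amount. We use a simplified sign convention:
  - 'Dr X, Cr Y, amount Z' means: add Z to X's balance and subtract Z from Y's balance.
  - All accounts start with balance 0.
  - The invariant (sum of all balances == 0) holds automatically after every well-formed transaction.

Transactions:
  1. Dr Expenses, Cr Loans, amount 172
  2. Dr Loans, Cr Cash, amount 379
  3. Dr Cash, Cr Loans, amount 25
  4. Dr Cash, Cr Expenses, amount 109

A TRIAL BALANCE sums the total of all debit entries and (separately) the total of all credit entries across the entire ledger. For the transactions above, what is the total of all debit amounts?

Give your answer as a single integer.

Txn 1: debit+=172
Txn 2: debit+=379
Txn 3: debit+=25
Txn 4: debit+=109
Total debits = 685

Answer: 685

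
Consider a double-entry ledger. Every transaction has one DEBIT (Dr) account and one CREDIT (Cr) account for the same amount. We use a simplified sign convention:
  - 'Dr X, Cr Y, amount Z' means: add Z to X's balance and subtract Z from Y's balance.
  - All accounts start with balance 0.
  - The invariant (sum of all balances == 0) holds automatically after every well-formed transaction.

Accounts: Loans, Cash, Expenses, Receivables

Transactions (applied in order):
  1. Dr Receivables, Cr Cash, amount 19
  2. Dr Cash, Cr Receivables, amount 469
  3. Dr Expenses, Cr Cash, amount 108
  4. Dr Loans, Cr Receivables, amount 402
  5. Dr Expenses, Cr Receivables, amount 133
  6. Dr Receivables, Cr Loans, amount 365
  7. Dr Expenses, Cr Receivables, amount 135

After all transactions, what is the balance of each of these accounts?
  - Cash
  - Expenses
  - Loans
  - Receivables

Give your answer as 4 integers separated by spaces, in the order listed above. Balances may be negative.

Answer: 342 376 37 -755

Derivation:
After txn 1 (Dr Receivables, Cr Cash, amount 19): Cash=-19 Receivables=19
After txn 2 (Dr Cash, Cr Receivables, amount 469): Cash=450 Receivables=-450
After txn 3 (Dr Expenses, Cr Cash, amount 108): Cash=342 Expenses=108 Receivables=-450
After txn 4 (Dr Loans, Cr Receivables, amount 402): Cash=342 Expenses=108 Loans=402 Receivables=-852
After txn 5 (Dr Expenses, Cr Receivables, amount 133): Cash=342 Expenses=241 Loans=402 Receivables=-985
After txn 6 (Dr Receivables, Cr Loans, amount 365): Cash=342 Expenses=241 Loans=37 Receivables=-620
After txn 7 (Dr Expenses, Cr Receivables, amount 135): Cash=342 Expenses=376 Loans=37 Receivables=-755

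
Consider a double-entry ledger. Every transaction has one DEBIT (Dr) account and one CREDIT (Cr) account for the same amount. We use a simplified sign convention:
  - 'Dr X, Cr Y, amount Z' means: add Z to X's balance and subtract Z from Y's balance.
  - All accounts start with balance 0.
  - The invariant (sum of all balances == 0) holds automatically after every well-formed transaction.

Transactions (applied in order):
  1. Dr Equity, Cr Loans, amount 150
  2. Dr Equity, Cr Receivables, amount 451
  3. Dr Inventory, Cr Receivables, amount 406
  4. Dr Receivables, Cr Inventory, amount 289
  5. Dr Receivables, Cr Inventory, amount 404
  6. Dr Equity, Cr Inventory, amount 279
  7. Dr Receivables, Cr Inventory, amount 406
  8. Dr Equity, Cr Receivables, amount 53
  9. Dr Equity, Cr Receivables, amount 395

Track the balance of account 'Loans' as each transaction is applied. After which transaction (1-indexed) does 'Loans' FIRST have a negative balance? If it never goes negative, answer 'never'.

After txn 1: Loans=-150

Answer: 1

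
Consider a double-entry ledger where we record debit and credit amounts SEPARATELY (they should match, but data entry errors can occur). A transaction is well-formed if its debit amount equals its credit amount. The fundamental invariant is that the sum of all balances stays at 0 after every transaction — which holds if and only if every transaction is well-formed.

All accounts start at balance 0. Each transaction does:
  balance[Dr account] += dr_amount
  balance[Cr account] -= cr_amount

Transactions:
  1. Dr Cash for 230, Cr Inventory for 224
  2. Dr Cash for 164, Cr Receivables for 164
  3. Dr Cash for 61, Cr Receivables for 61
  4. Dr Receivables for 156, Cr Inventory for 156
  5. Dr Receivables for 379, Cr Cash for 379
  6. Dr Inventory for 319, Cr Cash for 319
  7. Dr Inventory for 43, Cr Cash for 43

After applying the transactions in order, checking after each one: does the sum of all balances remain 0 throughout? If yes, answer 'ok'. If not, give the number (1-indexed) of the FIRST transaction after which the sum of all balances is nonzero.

Answer: 1

Derivation:
After txn 1: dr=230 cr=224 sum_balances=6
After txn 2: dr=164 cr=164 sum_balances=6
After txn 3: dr=61 cr=61 sum_balances=6
After txn 4: dr=156 cr=156 sum_balances=6
After txn 5: dr=379 cr=379 sum_balances=6
After txn 6: dr=319 cr=319 sum_balances=6
After txn 7: dr=43 cr=43 sum_balances=6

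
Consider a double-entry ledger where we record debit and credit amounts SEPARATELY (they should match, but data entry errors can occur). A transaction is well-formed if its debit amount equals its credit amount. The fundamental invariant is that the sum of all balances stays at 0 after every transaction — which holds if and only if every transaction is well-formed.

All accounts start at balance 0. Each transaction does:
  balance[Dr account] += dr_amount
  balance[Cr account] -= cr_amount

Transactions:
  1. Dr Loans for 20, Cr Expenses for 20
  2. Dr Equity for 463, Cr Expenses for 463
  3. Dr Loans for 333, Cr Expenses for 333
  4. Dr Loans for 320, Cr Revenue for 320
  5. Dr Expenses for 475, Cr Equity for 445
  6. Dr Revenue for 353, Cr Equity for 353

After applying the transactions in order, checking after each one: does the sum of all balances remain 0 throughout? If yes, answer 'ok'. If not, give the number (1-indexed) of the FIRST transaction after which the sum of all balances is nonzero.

Answer: 5

Derivation:
After txn 1: dr=20 cr=20 sum_balances=0
After txn 2: dr=463 cr=463 sum_balances=0
After txn 3: dr=333 cr=333 sum_balances=0
After txn 4: dr=320 cr=320 sum_balances=0
After txn 5: dr=475 cr=445 sum_balances=30
After txn 6: dr=353 cr=353 sum_balances=30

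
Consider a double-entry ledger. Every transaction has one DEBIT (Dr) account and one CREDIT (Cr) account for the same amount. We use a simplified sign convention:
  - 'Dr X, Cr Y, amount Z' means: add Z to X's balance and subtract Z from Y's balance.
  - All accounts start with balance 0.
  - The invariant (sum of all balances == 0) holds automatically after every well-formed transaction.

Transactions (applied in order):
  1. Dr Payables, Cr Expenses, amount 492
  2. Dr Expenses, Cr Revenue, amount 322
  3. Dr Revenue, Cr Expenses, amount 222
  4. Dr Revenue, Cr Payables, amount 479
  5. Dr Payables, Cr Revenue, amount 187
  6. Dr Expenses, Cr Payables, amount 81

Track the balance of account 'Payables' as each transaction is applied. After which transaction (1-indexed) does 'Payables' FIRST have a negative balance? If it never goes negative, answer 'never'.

Answer: never

Derivation:
After txn 1: Payables=492
After txn 2: Payables=492
After txn 3: Payables=492
After txn 4: Payables=13
After txn 5: Payables=200
After txn 6: Payables=119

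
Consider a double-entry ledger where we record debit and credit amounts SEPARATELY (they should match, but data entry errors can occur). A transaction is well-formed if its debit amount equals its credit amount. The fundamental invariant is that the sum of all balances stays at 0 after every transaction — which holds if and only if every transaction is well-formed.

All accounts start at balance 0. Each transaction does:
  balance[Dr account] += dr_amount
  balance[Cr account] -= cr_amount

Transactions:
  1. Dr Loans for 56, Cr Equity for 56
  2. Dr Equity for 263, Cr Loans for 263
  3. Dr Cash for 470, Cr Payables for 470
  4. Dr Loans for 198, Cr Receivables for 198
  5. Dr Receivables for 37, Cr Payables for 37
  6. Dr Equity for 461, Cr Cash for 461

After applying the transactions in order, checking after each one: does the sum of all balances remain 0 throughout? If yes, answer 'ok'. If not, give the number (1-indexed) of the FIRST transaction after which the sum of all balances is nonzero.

After txn 1: dr=56 cr=56 sum_balances=0
After txn 2: dr=263 cr=263 sum_balances=0
After txn 3: dr=470 cr=470 sum_balances=0
After txn 4: dr=198 cr=198 sum_balances=0
After txn 5: dr=37 cr=37 sum_balances=0
After txn 6: dr=461 cr=461 sum_balances=0

Answer: ok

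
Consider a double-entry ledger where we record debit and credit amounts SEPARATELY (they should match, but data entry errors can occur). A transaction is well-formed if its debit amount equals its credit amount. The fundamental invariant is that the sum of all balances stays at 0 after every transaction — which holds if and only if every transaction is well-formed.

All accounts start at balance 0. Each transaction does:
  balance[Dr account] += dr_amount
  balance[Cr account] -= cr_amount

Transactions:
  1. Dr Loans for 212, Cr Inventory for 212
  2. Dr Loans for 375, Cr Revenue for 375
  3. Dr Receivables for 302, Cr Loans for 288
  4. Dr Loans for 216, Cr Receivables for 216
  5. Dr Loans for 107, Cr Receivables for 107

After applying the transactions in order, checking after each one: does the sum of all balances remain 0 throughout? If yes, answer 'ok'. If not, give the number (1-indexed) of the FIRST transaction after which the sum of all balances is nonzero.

After txn 1: dr=212 cr=212 sum_balances=0
After txn 2: dr=375 cr=375 sum_balances=0
After txn 3: dr=302 cr=288 sum_balances=14
After txn 4: dr=216 cr=216 sum_balances=14
After txn 5: dr=107 cr=107 sum_balances=14

Answer: 3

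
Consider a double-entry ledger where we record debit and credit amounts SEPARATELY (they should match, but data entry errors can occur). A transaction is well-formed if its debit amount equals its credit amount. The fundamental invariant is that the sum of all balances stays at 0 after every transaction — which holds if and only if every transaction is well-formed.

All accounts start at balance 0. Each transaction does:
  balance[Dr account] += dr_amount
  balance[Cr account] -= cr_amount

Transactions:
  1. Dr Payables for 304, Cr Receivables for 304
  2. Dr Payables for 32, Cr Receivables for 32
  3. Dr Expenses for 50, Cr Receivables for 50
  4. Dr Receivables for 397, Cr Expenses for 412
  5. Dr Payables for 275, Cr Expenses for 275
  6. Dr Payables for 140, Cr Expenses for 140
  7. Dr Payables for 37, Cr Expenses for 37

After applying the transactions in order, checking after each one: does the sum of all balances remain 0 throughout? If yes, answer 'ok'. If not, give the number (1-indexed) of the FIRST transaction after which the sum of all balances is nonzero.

Answer: 4

Derivation:
After txn 1: dr=304 cr=304 sum_balances=0
After txn 2: dr=32 cr=32 sum_balances=0
After txn 3: dr=50 cr=50 sum_balances=0
After txn 4: dr=397 cr=412 sum_balances=-15
After txn 5: dr=275 cr=275 sum_balances=-15
After txn 6: dr=140 cr=140 sum_balances=-15
After txn 7: dr=37 cr=37 sum_balances=-15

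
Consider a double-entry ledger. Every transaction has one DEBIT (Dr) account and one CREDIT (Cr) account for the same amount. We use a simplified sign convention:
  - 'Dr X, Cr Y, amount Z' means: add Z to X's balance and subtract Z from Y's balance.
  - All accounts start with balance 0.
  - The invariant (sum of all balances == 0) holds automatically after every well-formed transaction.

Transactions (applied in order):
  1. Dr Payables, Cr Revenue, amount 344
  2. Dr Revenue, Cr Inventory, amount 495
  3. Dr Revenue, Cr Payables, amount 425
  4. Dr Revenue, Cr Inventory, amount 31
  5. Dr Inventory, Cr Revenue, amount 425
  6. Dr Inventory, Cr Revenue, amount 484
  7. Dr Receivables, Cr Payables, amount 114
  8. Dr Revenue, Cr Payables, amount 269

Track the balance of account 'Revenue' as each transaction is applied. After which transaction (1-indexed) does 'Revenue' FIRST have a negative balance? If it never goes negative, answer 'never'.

After txn 1: Revenue=-344

Answer: 1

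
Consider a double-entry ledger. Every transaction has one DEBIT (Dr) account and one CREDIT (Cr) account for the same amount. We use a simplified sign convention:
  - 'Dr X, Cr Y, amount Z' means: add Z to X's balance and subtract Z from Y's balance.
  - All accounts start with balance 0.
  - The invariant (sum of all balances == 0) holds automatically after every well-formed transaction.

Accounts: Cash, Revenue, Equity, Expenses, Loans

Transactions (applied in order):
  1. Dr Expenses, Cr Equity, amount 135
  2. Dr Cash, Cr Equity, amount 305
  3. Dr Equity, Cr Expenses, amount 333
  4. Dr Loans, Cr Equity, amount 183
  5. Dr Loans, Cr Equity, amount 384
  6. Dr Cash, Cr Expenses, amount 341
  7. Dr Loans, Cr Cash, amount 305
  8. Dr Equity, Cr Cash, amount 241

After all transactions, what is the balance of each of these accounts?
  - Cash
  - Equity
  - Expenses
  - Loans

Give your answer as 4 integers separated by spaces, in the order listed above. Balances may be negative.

After txn 1 (Dr Expenses, Cr Equity, amount 135): Equity=-135 Expenses=135
After txn 2 (Dr Cash, Cr Equity, amount 305): Cash=305 Equity=-440 Expenses=135
After txn 3 (Dr Equity, Cr Expenses, amount 333): Cash=305 Equity=-107 Expenses=-198
After txn 4 (Dr Loans, Cr Equity, amount 183): Cash=305 Equity=-290 Expenses=-198 Loans=183
After txn 5 (Dr Loans, Cr Equity, amount 384): Cash=305 Equity=-674 Expenses=-198 Loans=567
After txn 6 (Dr Cash, Cr Expenses, amount 341): Cash=646 Equity=-674 Expenses=-539 Loans=567
After txn 7 (Dr Loans, Cr Cash, amount 305): Cash=341 Equity=-674 Expenses=-539 Loans=872
After txn 8 (Dr Equity, Cr Cash, amount 241): Cash=100 Equity=-433 Expenses=-539 Loans=872

Answer: 100 -433 -539 872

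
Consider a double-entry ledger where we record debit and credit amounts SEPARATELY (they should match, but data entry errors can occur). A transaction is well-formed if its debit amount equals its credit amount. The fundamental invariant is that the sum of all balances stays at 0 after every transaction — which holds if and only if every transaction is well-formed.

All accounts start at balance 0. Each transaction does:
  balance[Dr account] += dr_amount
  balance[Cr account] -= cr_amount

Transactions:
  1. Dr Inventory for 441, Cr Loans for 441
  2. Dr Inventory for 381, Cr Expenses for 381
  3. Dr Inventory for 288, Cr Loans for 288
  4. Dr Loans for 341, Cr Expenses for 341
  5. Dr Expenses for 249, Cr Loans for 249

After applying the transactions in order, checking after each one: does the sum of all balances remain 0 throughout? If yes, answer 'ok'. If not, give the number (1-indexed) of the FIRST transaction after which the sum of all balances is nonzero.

Answer: ok

Derivation:
After txn 1: dr=441 cr=441 sum_balances=0
After txn 2: dr=381 cr=381 sum_balances=0
After txn 3: dr=288 cr=288 sum_balances=0
After txn 4: dr=341 cr=341 sum_balances=0
After txn 5: dr=249 cr=249 sum_balances=0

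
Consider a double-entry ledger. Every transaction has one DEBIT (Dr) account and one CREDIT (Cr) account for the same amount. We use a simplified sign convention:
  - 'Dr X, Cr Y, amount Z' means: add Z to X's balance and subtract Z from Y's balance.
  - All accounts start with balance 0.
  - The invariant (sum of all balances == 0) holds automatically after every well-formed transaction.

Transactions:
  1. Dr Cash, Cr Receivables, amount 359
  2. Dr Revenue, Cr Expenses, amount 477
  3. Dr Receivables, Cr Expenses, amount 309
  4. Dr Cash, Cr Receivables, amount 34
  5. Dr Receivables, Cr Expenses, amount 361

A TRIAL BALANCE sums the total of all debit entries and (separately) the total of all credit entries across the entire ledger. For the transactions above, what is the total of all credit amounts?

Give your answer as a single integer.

Answer: 1540

Derivation:
Txn 1: credit+=359
Txn 2: credit+=477
Txn 3: credit+=309
Txn 4: credit+=34
Txn 5: credit+=361
Total credits = 1540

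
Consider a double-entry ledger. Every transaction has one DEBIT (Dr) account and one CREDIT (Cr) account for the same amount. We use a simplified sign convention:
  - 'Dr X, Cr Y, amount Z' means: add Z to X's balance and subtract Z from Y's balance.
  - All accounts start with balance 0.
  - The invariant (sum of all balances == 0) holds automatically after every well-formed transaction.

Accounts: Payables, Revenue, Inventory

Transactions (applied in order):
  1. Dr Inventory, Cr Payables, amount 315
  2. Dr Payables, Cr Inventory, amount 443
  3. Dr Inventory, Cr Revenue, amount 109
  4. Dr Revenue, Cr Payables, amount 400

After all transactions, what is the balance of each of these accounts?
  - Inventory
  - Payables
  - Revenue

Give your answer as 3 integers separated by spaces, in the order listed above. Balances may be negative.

Answer: -19 -272 291

Derivation:
After txn 1 (Dr Inventory, Cr Payables, amount 315): Inventory=315 Payables=-315
After txn 2 (Dr Payables, Cr Inventory, amount 443): Inventory=-128 Payables=128
After txn 3 (Dr Inventory, Cr Revenue, amount 109): Inventory=-19 Payables=128 Revenue=-109
After txn 4 (Dr Revenue, Cr Payables, amount 400): Inventory=-19 Payables=-272 Revenue=291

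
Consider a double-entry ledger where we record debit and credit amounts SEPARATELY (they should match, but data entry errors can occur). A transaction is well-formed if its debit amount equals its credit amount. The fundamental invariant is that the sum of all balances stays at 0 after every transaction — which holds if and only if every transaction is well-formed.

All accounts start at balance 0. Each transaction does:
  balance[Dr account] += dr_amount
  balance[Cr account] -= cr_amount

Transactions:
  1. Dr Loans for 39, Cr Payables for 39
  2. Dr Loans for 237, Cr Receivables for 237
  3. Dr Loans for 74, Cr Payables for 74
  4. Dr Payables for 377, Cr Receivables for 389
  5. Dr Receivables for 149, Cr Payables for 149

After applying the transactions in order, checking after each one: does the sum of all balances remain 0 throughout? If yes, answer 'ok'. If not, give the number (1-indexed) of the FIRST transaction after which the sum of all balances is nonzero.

Answer: 4

Derivation:
After txn 1: dr=39 cr=39 sum_balances=0
After txn 2: dr=237 cr=237 sum_balances=0
After txn 3: dr=74 cr=74 sum_balances=0
After txn 4: dr=377 cr=389 sum_balances=-12
After txn 5: dr=149 cr=149 sum_balances=-12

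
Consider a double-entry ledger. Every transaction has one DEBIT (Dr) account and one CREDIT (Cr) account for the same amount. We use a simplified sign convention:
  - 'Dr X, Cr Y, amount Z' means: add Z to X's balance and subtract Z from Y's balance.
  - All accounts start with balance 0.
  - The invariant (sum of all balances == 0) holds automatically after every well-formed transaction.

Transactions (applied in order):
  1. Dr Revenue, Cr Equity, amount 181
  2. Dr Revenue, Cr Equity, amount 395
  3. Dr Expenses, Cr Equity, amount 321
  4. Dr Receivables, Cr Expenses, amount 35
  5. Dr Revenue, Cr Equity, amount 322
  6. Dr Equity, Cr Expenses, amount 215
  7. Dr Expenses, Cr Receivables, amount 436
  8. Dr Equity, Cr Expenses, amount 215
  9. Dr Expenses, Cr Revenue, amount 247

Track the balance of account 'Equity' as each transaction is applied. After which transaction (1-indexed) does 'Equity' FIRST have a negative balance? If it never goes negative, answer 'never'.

Answer: 1

Derivation:
After txn 1: Equity=-181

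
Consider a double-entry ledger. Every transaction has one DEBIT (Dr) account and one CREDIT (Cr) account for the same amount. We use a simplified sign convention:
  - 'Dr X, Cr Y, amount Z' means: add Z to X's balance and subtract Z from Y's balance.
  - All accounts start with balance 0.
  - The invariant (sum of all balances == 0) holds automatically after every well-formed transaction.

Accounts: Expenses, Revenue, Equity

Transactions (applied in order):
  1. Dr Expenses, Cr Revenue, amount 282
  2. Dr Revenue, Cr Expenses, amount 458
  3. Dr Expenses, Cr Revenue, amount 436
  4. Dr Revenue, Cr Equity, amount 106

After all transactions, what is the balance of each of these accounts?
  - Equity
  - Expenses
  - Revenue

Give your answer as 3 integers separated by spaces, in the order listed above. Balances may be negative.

Answer: -106 260 -154

Derivation:
After txn 1 (Dr Expenses, Cr Revenue, amount 282): Expenses=282 Revenue=-282
After txn 2 (Dr Revenue, Cr Expenses, amount 458): Expenses=-176 Revenue=176
After txn 3 (Dr Expenses, Cr Revenue, amount 436): Expenses=260 Revenue=-260
After txn 4 (Dr Revenue, Cr Equity, amount 106): Equity=-106 Expenses=260 Revenue=-154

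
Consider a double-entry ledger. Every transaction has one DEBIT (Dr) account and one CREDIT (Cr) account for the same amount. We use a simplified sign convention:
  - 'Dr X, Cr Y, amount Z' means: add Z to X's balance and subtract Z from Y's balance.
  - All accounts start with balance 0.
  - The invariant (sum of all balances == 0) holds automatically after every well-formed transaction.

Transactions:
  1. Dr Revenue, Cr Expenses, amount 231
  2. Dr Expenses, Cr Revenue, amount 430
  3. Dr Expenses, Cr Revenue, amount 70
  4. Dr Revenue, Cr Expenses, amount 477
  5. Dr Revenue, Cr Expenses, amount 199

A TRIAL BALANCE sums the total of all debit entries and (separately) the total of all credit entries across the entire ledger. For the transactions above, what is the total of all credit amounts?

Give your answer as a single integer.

Txn 1: credit+=231
Txn 2: credit+=430
Txn 3: credit+=70
Txn 4: credit+=477
Txn 5: credit+=199
Total credits = 1407

Answer: 1407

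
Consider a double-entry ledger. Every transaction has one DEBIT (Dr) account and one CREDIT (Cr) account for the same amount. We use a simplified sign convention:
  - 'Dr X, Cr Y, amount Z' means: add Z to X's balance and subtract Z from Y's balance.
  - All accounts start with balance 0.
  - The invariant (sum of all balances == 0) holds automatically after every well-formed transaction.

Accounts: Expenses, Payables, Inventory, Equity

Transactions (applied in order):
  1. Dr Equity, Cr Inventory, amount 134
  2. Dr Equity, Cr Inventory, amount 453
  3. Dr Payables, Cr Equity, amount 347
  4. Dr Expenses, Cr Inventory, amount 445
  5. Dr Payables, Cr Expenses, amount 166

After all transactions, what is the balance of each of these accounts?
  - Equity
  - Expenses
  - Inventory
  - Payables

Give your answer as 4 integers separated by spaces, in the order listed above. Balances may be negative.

Answer: 240 279 -1032 513

Derivation:
After txn 1 (Dr Equity, Cr Inventory, amount 134): Equity=134 Inventory=-134
After txn 2 (Dr Equity, Cr Inventory, amount 453): Equity=587 Inventory=-587
After txn 3 (Dr Payables, Cr Equity, amount 347): Equity=240 Inventory=-587 Payables=347
After txn 4 (Dr Expenses, Cr Inventory, amount 445): Equity=240 Expenses=445 Inventory=-1032 Payables=347
After txn 5 (Dr Payables, Cr Expenses, amount 166): Equity=240 Expenses=279 Inventory=-1032 Payables=513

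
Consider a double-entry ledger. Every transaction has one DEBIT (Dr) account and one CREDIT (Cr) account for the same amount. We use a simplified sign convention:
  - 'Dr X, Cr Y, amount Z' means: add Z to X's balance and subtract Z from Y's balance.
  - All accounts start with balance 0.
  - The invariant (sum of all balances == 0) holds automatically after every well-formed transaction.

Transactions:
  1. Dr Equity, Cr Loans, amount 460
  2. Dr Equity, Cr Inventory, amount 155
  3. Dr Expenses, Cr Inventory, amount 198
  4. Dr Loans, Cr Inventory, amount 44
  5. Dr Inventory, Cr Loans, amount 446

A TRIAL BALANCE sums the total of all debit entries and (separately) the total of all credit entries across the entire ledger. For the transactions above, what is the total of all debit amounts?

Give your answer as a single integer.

Txn 1: debit+=460
Txn 2: debit+=155
Txn 3: debit+=198
Txn 4: debit+=44
Txn 5: debit+=446
Total debits = 1303

Answer: 1303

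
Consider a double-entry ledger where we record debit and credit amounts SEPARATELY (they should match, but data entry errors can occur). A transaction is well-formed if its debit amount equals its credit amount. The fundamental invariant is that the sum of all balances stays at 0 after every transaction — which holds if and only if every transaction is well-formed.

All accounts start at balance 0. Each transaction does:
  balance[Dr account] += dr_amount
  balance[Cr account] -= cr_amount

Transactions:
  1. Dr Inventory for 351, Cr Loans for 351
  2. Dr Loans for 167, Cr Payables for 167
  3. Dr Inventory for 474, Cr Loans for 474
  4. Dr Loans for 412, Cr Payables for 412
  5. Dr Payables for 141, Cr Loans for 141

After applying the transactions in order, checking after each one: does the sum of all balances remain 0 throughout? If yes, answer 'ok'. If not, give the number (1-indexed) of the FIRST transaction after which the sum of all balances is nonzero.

After txn 1: dr=351 cr=351 sum_balances=0
After txn 2: dr=167 cr=167 sum_balances=0
After txn 3: dr=474 cr=474 sum_balances=0
After txn 4: dr=412 cr=412 sum_balances=0
After txn 5: dr=141 cr=141 sum_balances=0

Answer: ok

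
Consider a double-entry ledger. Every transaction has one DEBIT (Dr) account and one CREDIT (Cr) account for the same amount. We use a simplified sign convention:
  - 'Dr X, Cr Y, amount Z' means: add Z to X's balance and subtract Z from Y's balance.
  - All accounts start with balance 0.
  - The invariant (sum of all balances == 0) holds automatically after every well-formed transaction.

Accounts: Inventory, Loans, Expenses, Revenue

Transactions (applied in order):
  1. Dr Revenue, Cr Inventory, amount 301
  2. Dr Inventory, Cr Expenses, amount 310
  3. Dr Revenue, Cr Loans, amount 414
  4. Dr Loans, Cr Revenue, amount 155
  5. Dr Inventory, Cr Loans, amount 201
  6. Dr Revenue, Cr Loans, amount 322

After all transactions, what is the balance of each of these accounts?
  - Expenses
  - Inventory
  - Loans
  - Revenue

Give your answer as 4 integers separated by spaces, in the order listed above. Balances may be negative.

Answer: -310 210 -782 882

Derivation:
After txn 1 (Dr Revenue, Cr Inventory, amount 301): Inventory=-301 Revenue=301
After txn 2 (Dr Inventory, Cr Expenses, amount 310): Expenses=-310 Inventory=9 Revenue=301
After txn 3 (Dr Revenue, Cr Loans, amount 414): Expenses=-310 Inventory=9 Loans=-414 Revenue=715
After txn 4 (Dr Loans, Cr Revenue, amount 155): Expenses=-310 Inventory=9 Loans=-259 Revenue=560
After txn 5 (Dr Inventory, Cr Loans, amount 201): Expenses=-310 Inventory=210 Loans=-460 Revenue=560
After txn 6 (Dr Revenue, Cr Loans, amount 322): Expenses=-310 Inventory=210 Loans=-782 Revenue=882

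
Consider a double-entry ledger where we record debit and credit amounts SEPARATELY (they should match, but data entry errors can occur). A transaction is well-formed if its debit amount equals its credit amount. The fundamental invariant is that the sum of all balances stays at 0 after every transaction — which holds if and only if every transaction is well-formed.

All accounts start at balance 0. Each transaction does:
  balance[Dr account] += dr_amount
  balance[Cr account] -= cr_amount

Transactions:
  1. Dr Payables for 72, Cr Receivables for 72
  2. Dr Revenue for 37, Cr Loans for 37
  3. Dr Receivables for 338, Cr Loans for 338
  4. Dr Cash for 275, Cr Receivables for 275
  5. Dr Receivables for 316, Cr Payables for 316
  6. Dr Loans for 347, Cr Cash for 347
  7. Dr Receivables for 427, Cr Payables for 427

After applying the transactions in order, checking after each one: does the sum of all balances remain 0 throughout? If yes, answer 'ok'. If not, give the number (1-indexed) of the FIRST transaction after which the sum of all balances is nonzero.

After txn 1: dr=72 cr=72 sum_balances=0
After txn 2: dr=37 cr=37 sum_balances=0
After txn 3: dr=338 cr=338 sum_balances=0
After txn 4: dr=275 cr=275 sum_balances=0
After txn 5: dr=316 cr=316 sum_balances=0
After txn 6: dr=347 cr=347 sum_balances=0
After txn 7: dr=427 cr=427 sum_balances=0

Answer: ok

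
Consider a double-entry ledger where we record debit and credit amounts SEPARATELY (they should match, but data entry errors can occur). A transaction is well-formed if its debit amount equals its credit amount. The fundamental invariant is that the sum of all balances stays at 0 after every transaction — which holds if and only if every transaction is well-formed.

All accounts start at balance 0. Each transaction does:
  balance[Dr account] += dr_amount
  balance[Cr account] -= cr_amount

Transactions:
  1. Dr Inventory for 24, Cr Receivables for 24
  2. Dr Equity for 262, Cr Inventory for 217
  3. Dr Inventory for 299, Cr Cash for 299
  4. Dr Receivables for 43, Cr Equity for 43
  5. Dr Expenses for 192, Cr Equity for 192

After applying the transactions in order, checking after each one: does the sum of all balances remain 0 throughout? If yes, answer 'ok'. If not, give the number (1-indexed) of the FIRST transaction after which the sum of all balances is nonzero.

Answer: 2

Derivation:
After txn 1: dr=24 cr=24 sum_balances=0
After txn 2: dr=262 cr=217 sum_balances=45
After txn 3: dr=299 cr=299 sum_balances=45
After txn 4: dr=43 cr=43 sum_balances=45
After txn 5: dr=192 cr=192 sum_balances=45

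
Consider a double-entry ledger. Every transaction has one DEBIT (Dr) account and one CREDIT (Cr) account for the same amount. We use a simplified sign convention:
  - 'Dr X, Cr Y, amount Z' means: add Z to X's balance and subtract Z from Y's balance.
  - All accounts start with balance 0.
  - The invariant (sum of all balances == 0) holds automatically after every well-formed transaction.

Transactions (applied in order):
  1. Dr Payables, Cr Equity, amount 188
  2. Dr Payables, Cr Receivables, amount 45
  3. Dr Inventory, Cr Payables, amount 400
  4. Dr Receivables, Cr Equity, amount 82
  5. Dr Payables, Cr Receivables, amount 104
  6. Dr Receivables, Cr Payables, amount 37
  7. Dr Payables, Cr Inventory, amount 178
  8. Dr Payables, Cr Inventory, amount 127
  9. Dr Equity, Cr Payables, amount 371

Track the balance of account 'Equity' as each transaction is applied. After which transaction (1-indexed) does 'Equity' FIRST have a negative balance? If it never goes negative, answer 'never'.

After txn 1: Equity=-188

Answer: 1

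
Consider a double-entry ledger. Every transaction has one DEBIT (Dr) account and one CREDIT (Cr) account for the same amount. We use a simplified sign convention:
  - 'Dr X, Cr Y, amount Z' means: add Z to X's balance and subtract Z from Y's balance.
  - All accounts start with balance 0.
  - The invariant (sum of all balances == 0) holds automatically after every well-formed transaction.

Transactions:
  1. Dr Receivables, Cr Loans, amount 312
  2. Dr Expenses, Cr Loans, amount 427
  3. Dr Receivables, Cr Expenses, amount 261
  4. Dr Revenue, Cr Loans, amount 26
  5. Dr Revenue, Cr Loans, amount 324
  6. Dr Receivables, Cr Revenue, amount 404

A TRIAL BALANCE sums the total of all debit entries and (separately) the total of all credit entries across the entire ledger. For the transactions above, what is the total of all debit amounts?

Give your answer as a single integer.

Answer: 1754

Derivation:
Txn 1: debit+=312
Txn 2: debit+=427
Txn 3: debit+=261
Txn 4: debit+=26
Txn 5: debit+=324
Txn 6: debit+=404
Total debits = 1754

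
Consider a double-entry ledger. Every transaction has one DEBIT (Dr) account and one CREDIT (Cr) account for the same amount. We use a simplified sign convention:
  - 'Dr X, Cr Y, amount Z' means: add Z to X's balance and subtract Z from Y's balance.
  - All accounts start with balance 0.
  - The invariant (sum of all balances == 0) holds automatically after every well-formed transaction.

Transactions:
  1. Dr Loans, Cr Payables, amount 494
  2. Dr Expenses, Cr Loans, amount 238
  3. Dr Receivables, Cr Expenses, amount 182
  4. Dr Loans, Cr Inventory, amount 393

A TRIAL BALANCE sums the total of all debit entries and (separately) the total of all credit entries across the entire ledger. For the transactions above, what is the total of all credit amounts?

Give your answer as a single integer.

Txn 1: credit+=494
Txn 2: credit+=238
Txn 3: credit+=182
Txn 4: credit+=393
Total credits = 1307

Answer: 1307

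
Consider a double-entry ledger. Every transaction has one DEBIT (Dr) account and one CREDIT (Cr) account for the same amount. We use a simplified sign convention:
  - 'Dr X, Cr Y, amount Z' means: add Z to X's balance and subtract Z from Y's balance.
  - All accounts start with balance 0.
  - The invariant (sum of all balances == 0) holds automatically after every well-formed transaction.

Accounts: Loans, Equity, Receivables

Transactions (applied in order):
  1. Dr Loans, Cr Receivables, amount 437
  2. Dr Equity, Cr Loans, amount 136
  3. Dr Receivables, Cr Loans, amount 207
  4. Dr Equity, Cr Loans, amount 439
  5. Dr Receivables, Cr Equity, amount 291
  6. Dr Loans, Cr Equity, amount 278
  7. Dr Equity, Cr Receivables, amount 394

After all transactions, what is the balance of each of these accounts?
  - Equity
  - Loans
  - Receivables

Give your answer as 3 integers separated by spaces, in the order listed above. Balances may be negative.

After txn 1 (Dr Loans, Cr Receivables, amount 437): Loans=437 Receivables=-437
After txn 2 (Dr Equity, Cr Loans, amount 136): Equity=136 Loans=301 Receivables=-437
After txn 3 (Dr Receivables, Cr Loans, amount 207): Equity=136 Loans=94 Receivables=-230
After txn 4 (Dr Equity, Cr Loans, amount 439): Equity=575 Loans=-345 Receivables=-230
After txn 5 (Dr Receivables, Cr Equity, amount 291): Equity=284 Loans=-345 Receivables=61
After txn 6 (Dr Loans, Cr Equity, amount 278): Equity=6 Loans=-67 Receivables=61
After txn 7 (Dr Equity, Cr Receivables, amount 394): Equity=400 Loans=-67 Receivables=-333

Answer: 400 -67 -333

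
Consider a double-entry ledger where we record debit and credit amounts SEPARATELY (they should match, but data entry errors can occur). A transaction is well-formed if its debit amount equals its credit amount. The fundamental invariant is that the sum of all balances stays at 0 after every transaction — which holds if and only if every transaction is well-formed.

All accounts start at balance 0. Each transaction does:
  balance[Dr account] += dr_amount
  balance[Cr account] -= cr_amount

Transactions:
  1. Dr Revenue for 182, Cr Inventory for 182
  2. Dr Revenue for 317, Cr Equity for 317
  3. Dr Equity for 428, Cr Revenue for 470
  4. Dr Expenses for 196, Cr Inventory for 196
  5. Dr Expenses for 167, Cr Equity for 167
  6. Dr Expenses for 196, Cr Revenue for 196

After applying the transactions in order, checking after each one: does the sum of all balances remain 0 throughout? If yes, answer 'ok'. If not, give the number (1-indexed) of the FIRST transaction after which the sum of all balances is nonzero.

After txn 1: dr=182 cr=182 sum_balances=0
After txn 2: dr=317 cr=317 sum_balances=0
After txn 3: dr=428 cr=470 sum_balances=-42
After txn 4: dr=196 cr=196 sum_balances=-42
After txn 5: dr=167 cr=167 sum_balances=-42
After txn 6: dr=196 cr=196 sum_balances=-42

Answer: 3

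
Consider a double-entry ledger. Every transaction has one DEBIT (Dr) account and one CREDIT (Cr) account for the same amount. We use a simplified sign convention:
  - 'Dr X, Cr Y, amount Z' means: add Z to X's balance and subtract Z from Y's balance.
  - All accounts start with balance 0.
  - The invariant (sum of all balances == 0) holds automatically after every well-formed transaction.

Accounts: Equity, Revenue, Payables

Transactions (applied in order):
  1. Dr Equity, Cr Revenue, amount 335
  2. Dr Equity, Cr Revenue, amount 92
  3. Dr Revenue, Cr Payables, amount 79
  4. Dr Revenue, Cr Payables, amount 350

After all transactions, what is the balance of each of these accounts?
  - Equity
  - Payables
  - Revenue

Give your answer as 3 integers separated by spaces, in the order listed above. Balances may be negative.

Answer: 427 -429 2

Derivation:
After txn 1 (Dr Equity, Cr Revenue, amount 335): Equity=335 Revenue=-335
After txn 2 (Dr Equity, Cr Revenue, amount 92): Equity=427 Revenue=-427
After txn 3 (Dr Revenue, Cr Payables, amount 79): Equity=427 Payables=-79 Revenue=-348
After txn 4 (Dr Revenue, Cr Payables, amount 350): Equity=427 Payables=-429 Revenue=2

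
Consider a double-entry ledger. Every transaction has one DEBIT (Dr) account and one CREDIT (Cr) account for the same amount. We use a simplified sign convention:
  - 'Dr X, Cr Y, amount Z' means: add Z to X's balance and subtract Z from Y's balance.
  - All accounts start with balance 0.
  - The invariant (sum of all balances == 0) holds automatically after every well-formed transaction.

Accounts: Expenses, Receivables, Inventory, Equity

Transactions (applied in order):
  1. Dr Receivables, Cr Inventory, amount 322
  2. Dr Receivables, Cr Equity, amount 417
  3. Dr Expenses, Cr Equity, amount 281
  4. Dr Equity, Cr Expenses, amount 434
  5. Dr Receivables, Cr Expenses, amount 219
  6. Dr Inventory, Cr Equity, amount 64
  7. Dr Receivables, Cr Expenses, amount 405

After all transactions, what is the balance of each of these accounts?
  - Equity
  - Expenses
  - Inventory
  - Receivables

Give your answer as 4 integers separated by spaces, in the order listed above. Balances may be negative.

Answer: -328 -777 -258 1363

Derivation:
After txn 1 (Dr Receivables, Cr Inventory, amount 322): Inventory=-322 Receivables=322
After txn 2 (Dr Receivables, Cr Equity, amount 417): Equity=-417 Inventory=-322 Receivables=739
After txn 3 (Dr Expenses, Cr Equity, amount 281): Equity=-698 Expenses=281 Inventory=-322 Receivables=739
After txn 4 (Dr Equity, Cr Expenses, amount 434): Equity=-264 Expenses=-153 Inventory=-322 Receivables=739
After txn 5 (Dr Receivables, Cr Expenses, amount 219): Equity=-264 Expenses=-372 Inventory=-322 Receivables=958
After txn 6 (Dr Inventory, Cr Equity, amount 64): Equity=-328 Expenses=-372 Inventory=-258 Receivables=958
After txn 7 (Dr Receivables, Cr Expenses, amount 405): Equity=-328 Expenses=-777 Inventory=-258 Receivables=1363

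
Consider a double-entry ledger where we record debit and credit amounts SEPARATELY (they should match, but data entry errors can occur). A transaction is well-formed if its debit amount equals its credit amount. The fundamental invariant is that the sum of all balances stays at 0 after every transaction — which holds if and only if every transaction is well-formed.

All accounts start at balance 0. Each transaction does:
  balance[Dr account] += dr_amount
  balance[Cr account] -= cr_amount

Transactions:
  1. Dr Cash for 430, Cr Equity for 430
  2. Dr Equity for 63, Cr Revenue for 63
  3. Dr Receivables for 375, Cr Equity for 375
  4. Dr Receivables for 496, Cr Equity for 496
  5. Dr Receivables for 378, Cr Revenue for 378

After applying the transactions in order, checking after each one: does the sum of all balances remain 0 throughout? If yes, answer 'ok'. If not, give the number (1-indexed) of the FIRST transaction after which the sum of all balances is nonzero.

Answer: ok

Derivation:
After txn 1: dr=430 cr=430 sum_balances=0
After txn 2: dr=63 cr=63 sum_balances=0
After txn 3: dr=375 cr=375 sum_balances=0
After txn 4: dr=496 cr=496 sum_balances=0
After txn 5: dr=378 cr=378 sum_balances=0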